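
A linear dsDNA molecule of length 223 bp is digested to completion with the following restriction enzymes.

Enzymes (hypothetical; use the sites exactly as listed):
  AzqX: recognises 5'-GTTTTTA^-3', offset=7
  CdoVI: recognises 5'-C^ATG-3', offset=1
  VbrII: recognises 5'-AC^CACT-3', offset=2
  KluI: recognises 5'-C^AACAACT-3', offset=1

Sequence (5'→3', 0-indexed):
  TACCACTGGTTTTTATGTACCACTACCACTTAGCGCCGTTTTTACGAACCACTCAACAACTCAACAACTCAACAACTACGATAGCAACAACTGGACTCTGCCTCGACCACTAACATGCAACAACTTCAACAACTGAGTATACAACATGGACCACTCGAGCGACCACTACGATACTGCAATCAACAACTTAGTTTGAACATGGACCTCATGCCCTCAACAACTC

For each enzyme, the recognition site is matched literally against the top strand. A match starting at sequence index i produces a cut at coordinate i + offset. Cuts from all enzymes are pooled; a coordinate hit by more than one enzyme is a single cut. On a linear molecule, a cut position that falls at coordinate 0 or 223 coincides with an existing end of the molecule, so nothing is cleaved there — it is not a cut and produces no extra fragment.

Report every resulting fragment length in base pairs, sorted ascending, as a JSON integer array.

Per-enzyme occurrences:
  AzqX (GTTTTTA, off=7): starts [8, 37] → cuts [15, 44]
  CdoVI (CATG, off=1): starts [113, 144, 197, 206] → cuts [114, 145, 198, 207]
  VbrII (ACCACT, off=2): starts [1, 18, 24, 47, 105, 149, 161] → cuts [3, 20, 26, 49, 107, 151, 163]
  KluI (CAACAACT, off=1): starts [53, 61, 69, 84, 117, 126, 180, 214] → cuts [54, 62, 70, 85, 118, 127, 181, 215]

Pooled cuts: [3, 15, 20, 26, 44, 49, 54, 62, 70, 85, 107, 114, 118, 127, 145, 151, 163, 181, 198, 207, 215]

Fragment lengths:
  [0,3): 3 bp
  [3,15): 12 bp
  [15,20): 5 bp
  [20,26): 6 bp
  [26,44): 18 bp
  [44,49): 5 bp
  [49,54): 5 bp
  [54,62): 8 bp
  [62,70): 8 bp
  [70,85): 15 bp
  [85,107): 22 bp
  [107,114): 7 bp
  [114,118): 4 bp
  [118,127): 9 bp
  [127,145): 18 bp
  [145,151): 6 bp
  [151,163): 12 bp
  [163,181): 18 bp
  [181,198): 17 bp
  [198,207): 9 bp
  [207,215): 8 bp
  [215,223): 8 bp

[3,4,5,5,5,6,6,7,8,8,8,8,9,9,12,12,15,17,18,18,18,22]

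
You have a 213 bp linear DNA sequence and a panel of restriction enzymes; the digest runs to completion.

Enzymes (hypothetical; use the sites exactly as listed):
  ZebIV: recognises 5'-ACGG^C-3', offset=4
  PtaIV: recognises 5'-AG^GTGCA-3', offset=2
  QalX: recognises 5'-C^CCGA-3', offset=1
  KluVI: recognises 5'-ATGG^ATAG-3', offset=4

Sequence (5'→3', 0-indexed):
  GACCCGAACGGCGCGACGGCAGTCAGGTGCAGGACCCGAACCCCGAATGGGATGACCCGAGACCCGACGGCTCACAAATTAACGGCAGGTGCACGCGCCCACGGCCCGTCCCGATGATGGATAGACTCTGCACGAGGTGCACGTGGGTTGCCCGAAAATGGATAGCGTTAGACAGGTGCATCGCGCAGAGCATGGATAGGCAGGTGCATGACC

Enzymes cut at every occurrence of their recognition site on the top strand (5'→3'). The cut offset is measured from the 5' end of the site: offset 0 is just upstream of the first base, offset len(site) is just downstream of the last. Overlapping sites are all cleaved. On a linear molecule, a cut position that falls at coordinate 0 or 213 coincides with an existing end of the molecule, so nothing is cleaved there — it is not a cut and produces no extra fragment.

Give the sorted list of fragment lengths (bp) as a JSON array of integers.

Scan for sites:
  ZebIV ACGGC/4: at [7, 15, 66, 81, 100] ⇒ [11, 19, 70, 85, 104]
  PtaIV AGGTGCA/2: at [24, 86, 134, 173, 201] ⇒ [26, 88, 136, 175, 203]
  QalX CCCGA/1: at [2, 34, 41, 55, 62, 109, 150] ⇒ [3, 35, 42, 56, 63, 110, 151]
  KluVI ATGGATAG/4: at [116, 157, 191] ⇒ [120, 161, 195]

Pooled cuts: [3, 11, 19, 26, 35, 42, 56, 63, 70, 85, 88, 104, 110, 120, 136, 151, 161, 175, 195, 203]

Fragments:
  [0,3): 3 bp
  [3,11): 8 bp
  [11,19): 8 bp
  [19,26): 7 bp
  [26,35): 9 bp
  [35,42): 7 bp
  [42,56): 14 bp
  [56,63): 7 bp
  [63,70): 7 bp
  [70,85): 15 bp
  [85,88): 3 bp
  [88,104): 16 bp
  [104,110): 6 bp
  [110,120): 10 bp
  [120,136): 16 bp
  [136,151): 15 bp
  [151,161): 10 bp
  [161,175): 14 bp
  [175,195): 20 bp
  [195,203): 8 bp
  [203,213): 10 bp

[3,3,6,7,7,7,7,8,8,8,9,10,10,10,14,14,15,15,16,16,20]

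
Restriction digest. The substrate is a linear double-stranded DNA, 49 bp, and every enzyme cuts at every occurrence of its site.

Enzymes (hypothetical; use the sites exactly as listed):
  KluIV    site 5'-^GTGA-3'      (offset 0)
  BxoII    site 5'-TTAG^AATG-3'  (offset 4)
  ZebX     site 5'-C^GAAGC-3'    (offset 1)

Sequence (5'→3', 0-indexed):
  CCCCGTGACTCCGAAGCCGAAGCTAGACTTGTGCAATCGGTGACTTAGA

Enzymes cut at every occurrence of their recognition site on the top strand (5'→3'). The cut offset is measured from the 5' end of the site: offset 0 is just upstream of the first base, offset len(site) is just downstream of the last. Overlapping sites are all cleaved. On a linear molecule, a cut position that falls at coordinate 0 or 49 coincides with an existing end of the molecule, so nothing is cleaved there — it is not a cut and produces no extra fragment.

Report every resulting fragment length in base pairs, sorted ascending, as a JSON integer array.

[4,6,8,10,21]

Scan for sites:
  KluIV (GTGA, off=0): starts [4, 39] → cuts [4, 39]
  BxoII (TTAGAATG, off=4): no sites
  ZebX (CGAAGC, off=1): starts [11, 17] → cuts [12, 18]

Pooled cuts: [4, 12, 18, 39]

Fragments:
  [0,4): 4 bp
  [4,12): 8 bp
  [12,18): 6 bp
  [18,39): 21 bp
  [39,49): 10 bp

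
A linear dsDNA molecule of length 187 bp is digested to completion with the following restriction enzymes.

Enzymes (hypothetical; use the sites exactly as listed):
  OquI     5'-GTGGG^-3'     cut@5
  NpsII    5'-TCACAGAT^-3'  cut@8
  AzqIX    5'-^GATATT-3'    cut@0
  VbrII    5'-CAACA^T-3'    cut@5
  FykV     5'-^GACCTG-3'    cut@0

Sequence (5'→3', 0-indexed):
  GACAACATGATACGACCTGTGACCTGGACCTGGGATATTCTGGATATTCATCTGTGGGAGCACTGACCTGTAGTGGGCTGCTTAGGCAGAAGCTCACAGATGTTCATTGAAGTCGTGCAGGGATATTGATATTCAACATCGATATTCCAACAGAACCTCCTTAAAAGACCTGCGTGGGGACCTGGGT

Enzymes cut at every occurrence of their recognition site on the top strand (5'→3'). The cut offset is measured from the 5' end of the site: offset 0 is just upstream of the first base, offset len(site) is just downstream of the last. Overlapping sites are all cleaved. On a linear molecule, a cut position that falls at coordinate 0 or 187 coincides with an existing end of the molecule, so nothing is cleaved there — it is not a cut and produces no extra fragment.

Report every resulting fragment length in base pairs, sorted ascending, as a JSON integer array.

Site scan:
  OquI GTGGG/5: at [53, 72, 173] ⇒ [58, 77, 178]
  NpsII TCACAGAT/8: at [93] ⇒ [101]
  AzqIX GATATT/0: at [33, 42, 121, 127, 140] ⇒ [33, 42, 121, 127, 140]
  VbrII CAACAT/5: at [2, 133] ⇒ [7, 138]
  FykV GACCTG/0: at [13, 20, 26, 64, 166, 178] ⇒ [13, 20, 26, 64, 166, 178]

Pooled cuts: [7, 13, 20, 26, 33, 42, 58, 64, 77, 101, 121, 127, 138, 140, 166, 178]

Fragment lengths:
  [0,7): 7 bp
  [7,13): 6 bp
  [13,20): 7 bp
  [20,26): 6 bp
  [26,33): 7 bp
  [33,42): 9 bp
  [42,58): 16 bp
  [58,64): 6 bp
  [64,77): 13 bp
  [77,101): 24 bp
  [101,121): 20 bp
  [121,127): 6 bp
  [127,138): 11 bp
  [138,140): 2 bp
  [140,166): 26 bp
  [166,178): 12 bp
  [178,187): 9 bp

[2,6,6,6,6,7,7,7,9,9,11,12,13,16,20,24,26]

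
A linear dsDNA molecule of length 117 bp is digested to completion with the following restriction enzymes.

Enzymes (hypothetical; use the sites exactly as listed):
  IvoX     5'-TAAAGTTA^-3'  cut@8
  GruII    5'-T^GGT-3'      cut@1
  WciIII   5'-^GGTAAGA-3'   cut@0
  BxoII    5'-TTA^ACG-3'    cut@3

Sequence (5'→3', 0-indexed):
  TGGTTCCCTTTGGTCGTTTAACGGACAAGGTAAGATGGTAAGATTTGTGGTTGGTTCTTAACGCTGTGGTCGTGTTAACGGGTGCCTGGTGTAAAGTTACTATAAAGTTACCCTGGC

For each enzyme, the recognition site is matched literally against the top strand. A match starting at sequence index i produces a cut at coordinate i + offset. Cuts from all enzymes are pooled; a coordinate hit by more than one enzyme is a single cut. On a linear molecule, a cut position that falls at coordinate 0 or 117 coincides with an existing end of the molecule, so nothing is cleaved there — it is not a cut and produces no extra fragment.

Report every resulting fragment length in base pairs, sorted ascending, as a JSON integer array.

Site scan:
  IvoX (TAAAGTTA, off=8): starts [91, 102] → cuts [99, 110]
  GruII (TGGT, off=1): starts [0, 10, 35, 47, 51, 66, 86] → cuts [1, 11, 36, 48, 52, 67, 87]
  WciIII (GGTAAGA, off=0): starts [28, 36] → cuts [28, 36]
  BxoII (TTAACG, off=3): starts [17, 57, 74] → cuts [20, 60, 77]

Pooled cuts: [1, 11, 20, 28, 36, 48, 52, 60, 67, 77, 87, 99, 110]

Fragments:
  [0,1): 1 bp
  [1,11): 10 bp
  [11,20): 9 bp
  [20,28): 8 bp
  [28,36): 8 bp
  [36,48): 12 bp
  [48,52): 4 bp
  [52,60): 8 bp
  [60,67): 7 bp
  [67,77): 10 bp
  [77,87): 10 bp
  [87,99): 12 bp
  [99,110): 11 bp
  [110,117): 7 bp

[1,4,7,7,8,8,8,9,10,10,10,11,12,12]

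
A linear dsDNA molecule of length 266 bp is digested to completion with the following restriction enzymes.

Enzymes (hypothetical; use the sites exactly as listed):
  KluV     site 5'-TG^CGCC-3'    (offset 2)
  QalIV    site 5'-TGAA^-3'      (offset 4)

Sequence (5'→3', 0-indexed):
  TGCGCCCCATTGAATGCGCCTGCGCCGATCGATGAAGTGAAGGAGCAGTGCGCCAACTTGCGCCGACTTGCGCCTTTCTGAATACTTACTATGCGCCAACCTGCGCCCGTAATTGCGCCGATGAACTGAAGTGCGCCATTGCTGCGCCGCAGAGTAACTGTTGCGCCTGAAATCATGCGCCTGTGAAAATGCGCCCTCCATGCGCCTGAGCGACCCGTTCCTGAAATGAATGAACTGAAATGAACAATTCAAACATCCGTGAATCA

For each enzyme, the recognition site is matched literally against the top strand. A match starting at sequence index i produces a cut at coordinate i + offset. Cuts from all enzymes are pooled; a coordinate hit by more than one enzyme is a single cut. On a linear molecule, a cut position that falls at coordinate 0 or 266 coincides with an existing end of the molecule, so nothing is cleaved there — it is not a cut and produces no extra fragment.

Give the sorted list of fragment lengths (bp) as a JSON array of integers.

[2,2,3,3,4,4,5,5,5,5,5,6,6,8,9,10,10,10,10,10,11,11,11,12,12,12,14,19,19,23]

Per-enzyme occurrences:
  KluV (TGCGCC, off=2): starts [0, 14, 20, 48, 58, 68, 91, 101, 113, 131, 142, 161, 175, 189, 200] → cuts [2, 16, 22, 50, 60, 70, 93, 103, 115, 133, 144, 163, 177, 191, 202]
  QalIV (TGAA, off=4): starts [10, 32, 37, 78, 121, 126, 167, 183, 221, 226, 230, 235, 240, 259] → cuts [14, 36, 41, 82, 125, 130, 171, 187, 225, 230, 234, 239, 244, 263]

All cut coordinates (distinct, sorted): [2, 14, 16, 22, 36, 41, 50, 60, 70, 82, 93, 103, 115, 125, 130, 133, 144, 163, 171, 177, 187, 191, 202, 225, 230, 234, 239, 244, 263]

Fragments:
  [0,2): 2 bp
  [2,14): 12 bp
  [14,16): 2 bp
  [16,22): 6 bp
  [22,36): 14 bp
  [36,41): 5 bp
  [41,50): 9 bp
  [50,60): 10 bp
  [60,70): 10 bp
  [70,82): 12 bp
  [82,93): 11 bp
  [93,103): 10 bp
  [103,115): 12 bp
  [115,125): 10 bp
  [125,130): 5 bp
  [130,133): 3 bp
  [133,144): 11 bp
  [144,163): 19 bp
  [163,171): 8 bp
  [171,177): 6 bp
  [177,187): 10 bp
  [187,191): 4 bp
  [191,202): 11 bp
  [202,225): 23 bp
  [225,230): 5 bp
  [230,234): 4 bp
  [234,239): 5 bp
  [239,244): 5 bp
  [244,263): 19 bp
  [263,266): 3 bp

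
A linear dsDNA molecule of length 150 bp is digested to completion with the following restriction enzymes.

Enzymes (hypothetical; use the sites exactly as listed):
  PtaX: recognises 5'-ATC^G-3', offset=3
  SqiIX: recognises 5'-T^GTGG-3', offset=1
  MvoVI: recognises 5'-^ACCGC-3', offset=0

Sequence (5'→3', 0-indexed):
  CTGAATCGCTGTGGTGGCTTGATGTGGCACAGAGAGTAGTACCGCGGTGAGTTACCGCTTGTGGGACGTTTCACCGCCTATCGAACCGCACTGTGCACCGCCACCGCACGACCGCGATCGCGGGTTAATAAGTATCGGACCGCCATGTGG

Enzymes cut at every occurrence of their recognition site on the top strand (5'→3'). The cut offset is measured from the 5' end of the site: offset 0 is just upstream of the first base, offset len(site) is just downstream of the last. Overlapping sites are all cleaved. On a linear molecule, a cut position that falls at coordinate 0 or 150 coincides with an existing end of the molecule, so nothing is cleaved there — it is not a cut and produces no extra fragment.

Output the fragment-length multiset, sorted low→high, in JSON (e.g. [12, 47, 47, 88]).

Per-enzyme occurrences:
  PtaX ATCG/3: at [4, 79, 116, 133] ⇒ [7, 82, 119, 136]
  SqiIX TGTGG/1: at [9, 22, 59, 145] ⇒ [10, 23, 60, 146]
  MvoVI ACCGC/0: at [40, 53, 72, 84, 96, 102, 110, 138] ⇒ [40, 53, 72, 84, 96, 102, 110, 138]

All cut coordinates (distinct, sorted): [7, 10, 23, 40, 53, 60, 72, 82, 84, 96, 102, 110, 119, 136, 138, 146]

Fragment lengths:
  [0,7): 7 bp
  [7,10): 3 bp
  [10,23): 13 bp
  [23,40): 17 bp
  [40,53): 13 bp
  [53,60): 7 bp
  [60,72): 12 bp
  [72,82): 10 bp
  [82,84): 2 bp
  [84,96): 12 bp
  [96,102): 6 bp
  [102,110): 8 bp
  [110,119): 9 bp
  [119,136): 17 bp
  [136,138): 2 bp
  [138,146): 8 bp
  [146,150): 4 bp

[2,2,3,4,6,7,7,8,8,9,10,12,12,13,13,17,17]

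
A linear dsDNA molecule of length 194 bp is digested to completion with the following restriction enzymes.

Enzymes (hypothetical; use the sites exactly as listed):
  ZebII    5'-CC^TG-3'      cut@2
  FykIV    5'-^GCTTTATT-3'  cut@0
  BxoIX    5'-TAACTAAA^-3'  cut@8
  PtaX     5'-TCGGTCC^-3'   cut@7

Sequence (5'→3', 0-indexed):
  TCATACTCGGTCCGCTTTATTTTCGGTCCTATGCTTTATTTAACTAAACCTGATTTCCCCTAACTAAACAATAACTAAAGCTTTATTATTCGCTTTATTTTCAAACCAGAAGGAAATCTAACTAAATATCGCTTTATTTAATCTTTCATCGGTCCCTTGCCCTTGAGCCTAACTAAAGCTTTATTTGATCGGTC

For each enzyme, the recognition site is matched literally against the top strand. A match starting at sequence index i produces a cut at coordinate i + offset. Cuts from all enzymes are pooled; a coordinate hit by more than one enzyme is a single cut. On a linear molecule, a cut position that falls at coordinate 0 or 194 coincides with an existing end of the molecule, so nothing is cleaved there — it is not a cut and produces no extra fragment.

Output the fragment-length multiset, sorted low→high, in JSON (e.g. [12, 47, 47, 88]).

Site scan:
  ZebII (CCTG, off=2): starts [48] → cuts [50]
  FykIV (GCTTTATT, off=0): starts [13, 32, 79, 91, 130, 177] → cuts [13, 32, 79, 91, 130, 177]
  BxoIX (TAACTAAA, off=8): starts [40, 60, 71, 118, 169] → cuts [48, 68, 79, 126, 177]
  PtaX (TCGGTCC, off=7): starts [6, 22, 148] → cuts [13, 29, 155]

All cut coordinates (distinct, sorted): [13, 29, 32, 48, 50, 68, 79, 91, 126, 130, 155, 177]

Fragment lengths:
  [0,13): 13 bp
  [13,29): 16 bp
  [29,32): 3 bp
  [32,48): 16 bp
  [48,50): 2 bp
  [50,68): 18 bp
  [68,79): 11 bp
  [79,91): 12 bp
  [91,126): 35 bp
  [126,130): 4 bp
  [130,155): 25 bp
  [155,177): 22 bp
  [177,194): 17 bp

[2,3,4,11,12,13,16,16,17,18,22,25,35]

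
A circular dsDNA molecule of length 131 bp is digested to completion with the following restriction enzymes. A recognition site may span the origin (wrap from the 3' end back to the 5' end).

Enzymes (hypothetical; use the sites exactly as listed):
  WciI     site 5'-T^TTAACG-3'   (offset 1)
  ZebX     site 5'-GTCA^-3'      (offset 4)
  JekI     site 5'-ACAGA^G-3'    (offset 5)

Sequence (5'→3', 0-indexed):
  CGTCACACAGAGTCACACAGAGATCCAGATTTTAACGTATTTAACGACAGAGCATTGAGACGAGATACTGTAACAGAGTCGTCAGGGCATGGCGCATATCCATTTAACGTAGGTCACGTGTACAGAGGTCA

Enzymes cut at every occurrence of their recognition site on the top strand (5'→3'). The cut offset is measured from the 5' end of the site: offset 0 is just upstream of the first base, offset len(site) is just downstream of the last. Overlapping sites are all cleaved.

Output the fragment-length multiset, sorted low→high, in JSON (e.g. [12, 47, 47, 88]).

[4,5,5,6,6,7,9,10,10,11,13,19,26]

Per-enzyme occurrences:
  WciI (TTTAACG, off=1): starts [30, 39, 102] → cuts [31, 40, 103]
  ZebX (GTCA, off=4): starts [1, 11, 80, 112, 127] → cuts [0, 5, 15, 84, 116]
  JekI (ACAGAG, off=5): starts [6, 16, 46, 72, 121] → cuts [11, 21, 51, 77, 126]

Pooled cuts: [0, 5, 11, 15, 21, 31, 40, 51, 77, 84, 103, 116, 126]

Fragment lengths:
  0→5: 5 bp
  5→11: 6 bp
  11→15: 4 bp
  15→21: 6 bp
  21→31: 10 bp
  31→40: 9 bp
  40→51: 11 bp
  51→77: 26 bp
  77→84: 7 bp
  84→103: 19 bp
  103→116: 13 bp
  116→126: 10 bp
  126→0 (wrap): 131-126+0 = 5 bp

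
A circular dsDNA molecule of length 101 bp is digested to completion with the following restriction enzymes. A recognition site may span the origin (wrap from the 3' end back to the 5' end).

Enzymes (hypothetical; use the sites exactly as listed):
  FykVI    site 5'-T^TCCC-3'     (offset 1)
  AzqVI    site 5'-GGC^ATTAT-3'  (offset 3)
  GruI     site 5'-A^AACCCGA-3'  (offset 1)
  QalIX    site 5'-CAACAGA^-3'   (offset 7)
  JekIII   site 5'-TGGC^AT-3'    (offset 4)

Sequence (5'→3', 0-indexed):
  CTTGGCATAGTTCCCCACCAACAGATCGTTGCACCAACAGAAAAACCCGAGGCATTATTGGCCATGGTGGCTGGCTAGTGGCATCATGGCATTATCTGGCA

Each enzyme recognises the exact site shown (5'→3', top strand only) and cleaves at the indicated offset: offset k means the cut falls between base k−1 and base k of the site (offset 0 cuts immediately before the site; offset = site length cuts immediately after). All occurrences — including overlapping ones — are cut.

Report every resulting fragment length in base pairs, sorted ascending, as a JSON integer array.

Site scan:
  FykVI (TTCCC, off=1): starts [10] → cuts [11]
  AzqVI (GGCATTAT, off=3): starts [50, 87] → cuts [53, 90]
  GruI (AAACCCGA, off=1): starts [42] → cuts [43]
  QalIX (CAACAGA, off=7): starts [18, 34] → cuts [25, 41]
  JekIII (TGGCAT, off=4): starts [2, 78, 86] → cuts [6, 82, 90]

Pooled cuts: [6, 11, 25, 41, 43, 53, 82, 90]

Fragment lengths:
  6→11: 5 bp
  11→25: 14 bp
  25→41: 16 bp
  41→43: 2 bp
  43→53: 10 bp
  53→82: 29 bp
  82→90: 8 bp
  90→6 (wrap): 101-90+6 = 17 bp

[2,5,8,10,14,16,17,29]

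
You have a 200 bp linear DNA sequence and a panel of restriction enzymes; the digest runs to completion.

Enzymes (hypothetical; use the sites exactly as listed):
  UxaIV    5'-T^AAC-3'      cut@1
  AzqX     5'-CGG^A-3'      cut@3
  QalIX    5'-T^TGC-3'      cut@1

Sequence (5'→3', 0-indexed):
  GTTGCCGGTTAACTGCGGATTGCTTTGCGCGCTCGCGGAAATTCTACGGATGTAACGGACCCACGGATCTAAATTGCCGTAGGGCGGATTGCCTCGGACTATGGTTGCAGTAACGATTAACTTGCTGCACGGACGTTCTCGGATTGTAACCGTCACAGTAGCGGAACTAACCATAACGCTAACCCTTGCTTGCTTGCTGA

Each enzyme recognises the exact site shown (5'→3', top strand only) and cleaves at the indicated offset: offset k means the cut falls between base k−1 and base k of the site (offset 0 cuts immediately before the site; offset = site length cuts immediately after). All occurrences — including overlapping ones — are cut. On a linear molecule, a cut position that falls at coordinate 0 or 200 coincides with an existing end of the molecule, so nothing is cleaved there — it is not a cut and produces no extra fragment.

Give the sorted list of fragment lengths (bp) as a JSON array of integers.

Scan for sites:
  UxaIV TAAC/1: at [9, 52, 110, 117, 146, 167, 173, 179] ⇒ [10, 53, 111, 118, 147, 168, 174, 180]
  AzqX CGGA/3: at [15, 35, 46, 55, 63, 84, 94, 129, 139, 161] ⇒ [18, 38, 49, 58, 66, 87, 97, 132, 142, 164]
  QalIX TTGC/1: at [1, 19, 24, 73, 88, 104, 121, 185, 189, 193] ⇒ [2, 20, 25, 74, 89, 105, 122, 186, 190, 194]

All cut coordinates (distinct, sorted): [2, 10, 18, 20, 25, 38, 49, 53, 58, 66, 74, 87, 89, 97, 105, 111, 118, 122, 132, 142, 147, 164, 168, 174, 180, 186, 190, 194]

Fragment lengths:
  [0,2): 2 bp
  [2,10): 8 bp
  [10,18): 8 bp
  [18,20): 2 bp
  [20,25): 5 bp
  [25,38): 13 bp
  [38,49): 11 bp
  [49,53): 4 bp
  [53,58): 5 bp
  [58,66): 8 bp
  [66,74): 8 bp
  [74,87): 13 bp
  [87,89): 2 bp
  [89,97): 8 bp
  [97,105): 8 bp
  [105,111): 6 bp
  [111,118): 7 bp
  [118,122): 4 bp
  [122,132): 10 bp
  [132,142): 10 bp
  [142,147): 5 bp
  [147,164): 17 bp
  [164,168): 4 bp
  [168,174): 6 bp
  [174,180): 6 bp
  [180,186): 6 bp
  [186,190): 4 bp
  [190,194): 4 bp
  [194,200): 6 bp

[2,2,2,4,4,4,4,4,5,5,5,6,6,6,6,6,7,8,8,8,8,8,8,10,10,11,13,13,17]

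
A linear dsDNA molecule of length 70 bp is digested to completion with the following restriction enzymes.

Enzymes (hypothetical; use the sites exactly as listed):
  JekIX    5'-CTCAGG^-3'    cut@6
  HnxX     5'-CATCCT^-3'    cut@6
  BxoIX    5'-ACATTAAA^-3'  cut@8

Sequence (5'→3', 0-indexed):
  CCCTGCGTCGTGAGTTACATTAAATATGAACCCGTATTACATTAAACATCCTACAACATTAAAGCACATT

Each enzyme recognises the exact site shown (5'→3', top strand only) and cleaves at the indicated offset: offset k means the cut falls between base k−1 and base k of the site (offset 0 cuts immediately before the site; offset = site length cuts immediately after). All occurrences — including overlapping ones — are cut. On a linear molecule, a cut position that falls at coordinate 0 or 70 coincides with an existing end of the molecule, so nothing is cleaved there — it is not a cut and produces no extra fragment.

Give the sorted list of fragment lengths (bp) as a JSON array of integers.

[6,7,11,22,24]

Site scan:
  JekIX (CTCAGG, off=6): no sites
  HnxX CATCCT/6: at [46] ⇒ [52]
  BxoIX ACATTAAA/8: at [16, 38, 55] ⇒ [24, 46, 63]

Pooled cuts: [24, 46, 52, 63]

Fragments:
  [0,24): 24 bp
  [24,46): 22 bp
  [46,52): 6 bp
  [52,63): 11 bp
  [63,70): 7 bp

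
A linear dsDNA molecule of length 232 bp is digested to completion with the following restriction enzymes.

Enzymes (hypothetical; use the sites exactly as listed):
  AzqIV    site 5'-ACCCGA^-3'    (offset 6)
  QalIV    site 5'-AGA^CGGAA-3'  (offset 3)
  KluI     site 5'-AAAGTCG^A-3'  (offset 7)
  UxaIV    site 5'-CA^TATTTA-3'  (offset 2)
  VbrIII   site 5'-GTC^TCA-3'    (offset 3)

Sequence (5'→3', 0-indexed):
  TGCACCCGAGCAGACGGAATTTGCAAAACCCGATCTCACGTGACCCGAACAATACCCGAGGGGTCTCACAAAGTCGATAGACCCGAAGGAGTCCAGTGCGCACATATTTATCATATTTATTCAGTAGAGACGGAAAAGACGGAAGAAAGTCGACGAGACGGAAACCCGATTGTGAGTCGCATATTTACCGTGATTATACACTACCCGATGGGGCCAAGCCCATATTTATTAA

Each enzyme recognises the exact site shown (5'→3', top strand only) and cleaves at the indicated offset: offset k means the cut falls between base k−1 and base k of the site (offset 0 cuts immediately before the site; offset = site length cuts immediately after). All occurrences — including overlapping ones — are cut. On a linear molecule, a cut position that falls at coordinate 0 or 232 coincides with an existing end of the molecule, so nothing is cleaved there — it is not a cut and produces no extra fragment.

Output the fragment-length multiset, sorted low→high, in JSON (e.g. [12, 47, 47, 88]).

[5,6,6,9,9,9,10,10,11,11,11,12,13,14,15,17,18,19,27]

Per-enzyme occurrences:
  AzqIV ACCCGA/6: at [3, 27, 42, 53, 80, 163, 202] ⇒ [9, 33, 48, 59, 86, 169, 208]
  QalIV AGACGGAA/3: at [11, 127, 136, 155] ⇒ [14, 130, 139, 158]
  KluI AAAGTCGA/7: at [69, 145] ⇒ [76, 152]
  UxaIV CATATTTA/2: at [102, 111, 179, 220] ⇒ [104, 113, 181, 222]
  VbrIII GTCTCA/3: at [62] ⇒ [65]

All cut coordinates (distinct, sorted): [9, 14, 33, 48, 59, 65, 76, 86, 104, 113, 130, 139, 152, 158, 169, 181, 208, 222]

Fragments:
  [0,9): 9 bp
  [9,14): 5 bp
  [14,33): 19 bp
  [33,48): 15 bp
  [48,59): 11 bp
  [59,65): 6 bp
  [65,76): 11 bp
  [76,86): 10 bp
  [86,104): 18 bp
  [104,113): 9 bp
  [113,130): 17 bp
  [130,139): 9 bp
  [139,152): 13 bp
  [152,158): 6 bp
  [158,169): 11 bp
  [169,181): 12 bp
  [181,208): 27 bp
  [208,222): 14 bp
  [222,232): 10 bp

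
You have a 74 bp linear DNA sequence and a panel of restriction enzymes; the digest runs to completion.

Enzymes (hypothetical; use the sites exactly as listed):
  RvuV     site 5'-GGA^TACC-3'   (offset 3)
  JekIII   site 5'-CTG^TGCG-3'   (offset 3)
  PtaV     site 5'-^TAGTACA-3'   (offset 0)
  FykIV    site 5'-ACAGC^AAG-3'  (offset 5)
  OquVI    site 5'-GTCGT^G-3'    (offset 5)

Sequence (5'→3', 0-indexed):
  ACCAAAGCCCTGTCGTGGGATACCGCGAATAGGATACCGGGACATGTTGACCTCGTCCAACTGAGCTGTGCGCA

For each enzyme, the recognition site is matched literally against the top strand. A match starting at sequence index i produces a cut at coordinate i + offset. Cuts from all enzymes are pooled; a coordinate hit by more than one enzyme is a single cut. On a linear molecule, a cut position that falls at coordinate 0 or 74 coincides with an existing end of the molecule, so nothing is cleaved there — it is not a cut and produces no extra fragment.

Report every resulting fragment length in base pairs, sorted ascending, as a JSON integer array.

[4,6,14,16,34]

Scan for sites:
  RvuV GGATACC/3: at [17, 31] ⇒ [20, 34]
  JekIII CTGTGCG/3: at [65] ⇒ [68]
  PtaV (TAGTACA, off=0): no sites
  FykIV (ACAGCAAG, off=5): no sites
  OquVI GTCGTG/5: at [11] ⇒ [16]

All cut coordinates (distinct, sorted): [16, 20, 34, 68]

Fragment lengths:
  [0,16): 16 bp
  [16,20): 4 bp
  [20,34): 14 bp
  [34,68): 34 bp
  [68,74): 6 bp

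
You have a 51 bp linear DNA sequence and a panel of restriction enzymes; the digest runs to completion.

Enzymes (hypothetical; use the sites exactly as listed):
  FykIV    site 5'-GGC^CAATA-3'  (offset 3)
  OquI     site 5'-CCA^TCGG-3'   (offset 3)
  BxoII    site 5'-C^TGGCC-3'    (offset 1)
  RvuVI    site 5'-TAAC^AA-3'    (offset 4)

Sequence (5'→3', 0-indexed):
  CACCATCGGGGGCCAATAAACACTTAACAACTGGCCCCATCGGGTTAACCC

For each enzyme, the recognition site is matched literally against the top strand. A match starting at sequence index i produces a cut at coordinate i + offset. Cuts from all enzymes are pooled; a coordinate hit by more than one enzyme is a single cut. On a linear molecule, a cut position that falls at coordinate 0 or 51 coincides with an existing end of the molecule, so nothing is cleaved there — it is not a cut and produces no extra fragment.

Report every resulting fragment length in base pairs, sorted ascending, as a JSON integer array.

Site scan:
  FykIV (GGCCAATA, off=3): starts [10] → cuts [13]
  OquI (CCATCGG, off=3): starts [2, 36] → cuts [5, 39]
  BxoII (CTGGCC, off=1): starts [30] → cuts [31]
  RvuVI (TAACAA, off=4): starts [24] → cuts [28]

All cut coordinates (distinct, sorted): [5, 13, 28, 31, 39]

Fragments:
  [0,5): 5 bp
  [5,13): 8 bp
  [13,28): 15 bp
  [28,31): 3 bp
  [31,39): 8 bp
  [39,51): 12 bp

[3,5,8,8,12,15]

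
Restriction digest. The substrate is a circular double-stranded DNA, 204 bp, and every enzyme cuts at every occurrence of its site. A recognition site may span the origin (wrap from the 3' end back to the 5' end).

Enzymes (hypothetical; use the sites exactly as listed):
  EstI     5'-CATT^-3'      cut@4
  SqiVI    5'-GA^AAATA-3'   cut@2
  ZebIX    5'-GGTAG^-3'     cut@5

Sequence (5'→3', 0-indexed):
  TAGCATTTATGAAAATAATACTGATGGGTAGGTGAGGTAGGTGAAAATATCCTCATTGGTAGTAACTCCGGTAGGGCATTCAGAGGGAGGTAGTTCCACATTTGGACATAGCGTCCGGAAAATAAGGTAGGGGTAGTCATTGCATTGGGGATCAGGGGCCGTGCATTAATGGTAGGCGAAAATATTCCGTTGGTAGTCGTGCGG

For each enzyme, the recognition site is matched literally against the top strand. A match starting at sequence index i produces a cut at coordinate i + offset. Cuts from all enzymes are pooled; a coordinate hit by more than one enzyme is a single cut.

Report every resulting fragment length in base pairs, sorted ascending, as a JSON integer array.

Scan for sites:
  EstI (CATT, off=4): starts [3, 53, 76, 98, 137, 142, 163] → cuts [7, 57, 80, 102, 141, 146, 167]
  SqiVI (GAAAATA, off=2): starts [10, 42, 117, 177] → cuts [12, 44, 119, 179]
  ZebIX (GGTAG, off=5): starts [26, 35, 57, 69, 88, 125, 131, 170, 191, 202] → cuts [3, 31, 40, 62, 74, 93, 130, 136, 175, 196]

All cut coordinates (distinct, sorted): [3, 7, 12, 31, 40, 44, 57, 62, 74, 80, 93, 102, 119, 130, 136, 141, 146, 167, 175, 179, 196]

Fragments:
  3→7: 4 bp
  7→12: 5 bp
  12→31: 19 bp
  31→40: 9 bp
  40→44: 4 bp
  44→57: 13 bp
  57→62: 5 bp
  62→74: 12 bp
  74→80: 6 bp
  80→93: 13 bp
  93→102: 9 bp
  102→119: 17 bp
  119→130: 11 bp
  130→136: 6 bp
  136→141: 5 bp
  141→146: 5 bp
  146→167: 21 bp
  167→175: 8 bp
  175→179: 4 bp
  179→196: 17 bp
  196→3 (wrap): 204-196+3 = 11 bp

[4,4,4,5,5,5,5,6,6,8,9,9,11,11,12,13,13,17,17,19,21]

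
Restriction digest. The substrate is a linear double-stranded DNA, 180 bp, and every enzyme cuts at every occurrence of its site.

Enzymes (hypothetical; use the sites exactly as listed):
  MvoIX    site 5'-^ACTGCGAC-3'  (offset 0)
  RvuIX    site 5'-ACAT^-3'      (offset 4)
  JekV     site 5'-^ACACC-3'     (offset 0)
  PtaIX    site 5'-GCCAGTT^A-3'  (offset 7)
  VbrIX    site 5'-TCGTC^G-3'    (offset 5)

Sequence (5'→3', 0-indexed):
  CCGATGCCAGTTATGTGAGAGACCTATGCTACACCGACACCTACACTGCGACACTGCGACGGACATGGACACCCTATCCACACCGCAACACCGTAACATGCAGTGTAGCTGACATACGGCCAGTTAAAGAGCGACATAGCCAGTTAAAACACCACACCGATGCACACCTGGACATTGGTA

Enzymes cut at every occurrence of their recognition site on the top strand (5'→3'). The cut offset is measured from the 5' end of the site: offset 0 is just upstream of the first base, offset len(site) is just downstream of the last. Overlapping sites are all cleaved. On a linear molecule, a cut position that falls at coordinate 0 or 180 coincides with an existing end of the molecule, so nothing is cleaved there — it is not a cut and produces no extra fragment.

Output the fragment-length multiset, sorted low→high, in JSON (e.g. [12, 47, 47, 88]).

[2,3,5,5,6,8,8,8,8,10,10,11,12,12,12,12,14,16,18]

Scan for sites:
  MvoIX ACTGCGAC/0: at [44, 52] ⇒ [44, 52]
  RvuIX ACAT/4: at [62, 95, 111, 133, 171] ⇒ [66, 99, 115, 137, 175]
  JekV ACACC/0: at [30, 36, 68, 79, 87, 148, 153, 163] ⇒ [30, 36, 68, 79, 87, 148, 153, 163]
  PtaIX GCCAGTTA/7: at [5, 118, 138] ⇒ [12, 125, 145]
  VbrIX (TCGTCG, off=5): no sites

All cut coordinates (distinct, sorted): [12, 30, 36, 44, 52, 66, 68, 79, 87, 99, 115, 125, 137, 145, 148, 153, 163, 175]

Fragments:
  [0,12): 12 bp
  [12,30): 18 bp
  [30,36): 6 bp
  [36,44): 8 bp
  [44,52): 8 bp
  [52,66): 14 bp
  [66,68): 2 bp
  [68,79): 11 bp
  [79,87): 8 bp
  [87,99): 12 bp
  [99,115): 16 bp
  [115,125): 10 bp
  [125,137): 12 bp
  [137,145): 8 bp
  [145,148): 3 bp
  [148,153): 5 bp
  [153,163): 10 bp
  [163,175): 12 bp
  [175,180): 5 bp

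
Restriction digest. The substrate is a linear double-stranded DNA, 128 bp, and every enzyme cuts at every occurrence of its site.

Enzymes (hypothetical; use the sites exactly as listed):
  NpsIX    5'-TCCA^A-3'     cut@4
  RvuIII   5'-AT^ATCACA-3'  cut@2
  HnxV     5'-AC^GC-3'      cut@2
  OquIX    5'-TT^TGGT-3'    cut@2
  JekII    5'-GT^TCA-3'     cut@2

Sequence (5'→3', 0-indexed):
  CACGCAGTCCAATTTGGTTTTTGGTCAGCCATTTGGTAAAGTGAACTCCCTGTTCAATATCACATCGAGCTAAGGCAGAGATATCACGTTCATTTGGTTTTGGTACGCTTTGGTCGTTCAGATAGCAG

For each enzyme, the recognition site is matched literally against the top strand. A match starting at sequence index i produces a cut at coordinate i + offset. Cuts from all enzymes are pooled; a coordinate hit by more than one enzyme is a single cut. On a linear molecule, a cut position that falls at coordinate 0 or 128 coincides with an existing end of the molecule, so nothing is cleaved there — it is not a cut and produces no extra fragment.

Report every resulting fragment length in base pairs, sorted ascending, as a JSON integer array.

[3,3,4,5,5,6,6,7,7,8,11,12,20,31]

Scan for sites:
  NpsIX (TCCAA, off=4): starts [7] → cuts [11]
  RvuIII (ATATCACA, off=2): starts [56] → cuts [58]
  HnxV (ACGC, off=2): starts [1, 104] → cuts [3, 106]
  OquIX (TTTGGT, off=2): starts [12, 19, 31, 92, 98, 108] → cuts [14, 21, 33, 94, 100, 110]
  JekII (GTTCA, off=2): starts [51, 87, 115] → cuts [53, 89, 117]

All cut coordinates (distinct, sorted): [3, 11, 14, 21, 33, 53, 58, 89, 94, 100, 106, 110, 117]

Fragment lengths:
  [0,3): 3 bp
  [3,11): 8 bp
  [11,14): 3 bp
  [14,21): 7 bp
  [21,33): 12 bp
  [33,53): 20 bp
  [53,58): 5 bp
  [58,89): 31 bp
  [89,94): 5 bp
  [94,100): 6 bp
  [100,106): 6 bp
  [106,110): 4 bp
  [110,117): 7 bp
  [117,128): 11 bp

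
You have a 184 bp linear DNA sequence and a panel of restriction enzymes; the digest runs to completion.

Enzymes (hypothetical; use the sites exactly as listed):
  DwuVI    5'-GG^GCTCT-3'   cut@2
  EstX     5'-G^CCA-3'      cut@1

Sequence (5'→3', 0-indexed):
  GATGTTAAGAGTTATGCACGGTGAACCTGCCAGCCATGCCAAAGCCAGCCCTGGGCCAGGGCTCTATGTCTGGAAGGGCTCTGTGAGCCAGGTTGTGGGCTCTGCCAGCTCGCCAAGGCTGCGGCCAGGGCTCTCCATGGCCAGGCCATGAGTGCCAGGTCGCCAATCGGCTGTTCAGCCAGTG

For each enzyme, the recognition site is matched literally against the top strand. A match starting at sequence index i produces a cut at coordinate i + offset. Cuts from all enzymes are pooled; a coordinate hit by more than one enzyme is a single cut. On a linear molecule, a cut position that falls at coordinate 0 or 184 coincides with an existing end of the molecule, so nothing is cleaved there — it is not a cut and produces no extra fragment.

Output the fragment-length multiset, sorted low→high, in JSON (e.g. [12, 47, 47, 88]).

[4,5,5,5,5,6,6,6,8,8,9,10,11,11,11,12,16,17,29]

Scan for sites:
  DwuVI GGGCTCT/2: at [58, 75, 96, 127] ⇒ [60, 77, 98, 129]
  EstX GCCA/1: at [28, 32, 37, 43, 54, 86, 103, 111, 123, 139, 144, 153, 161, 177] ⇒ [29, 33, 38, 44, 55, 87, 104, 112, 124, 140, 145, 154, 162, 178]

All cut coordinates (distinct, sorted): [29, 33, 38, 44, 55, 60, 77, 87, 98, 104, 112, 124, 129, 140, 145, 154, 162, 178]

Fragment lengths:
  [0,29): 29 bp
  [29,33): 4 bp
  [33,38): 5 bp
  [38,44): 6 bp
  [44,55): 11 bp
  [55,60): 5 bp
  [60,77): 17 bp
  [77,87): 10 bp
  [87,98): 11 bp
  [98,104): 6 bp
  [104,112): 8 bp
  [112,124): 12 bp
  [124,129): 5 bp
  [129,140): 11 bp
  [140,145): 5 bp
  [145,154): 9 bp
  [154,162): 8 bp
  [162,178): 16 bp
  [178,184): 6 bp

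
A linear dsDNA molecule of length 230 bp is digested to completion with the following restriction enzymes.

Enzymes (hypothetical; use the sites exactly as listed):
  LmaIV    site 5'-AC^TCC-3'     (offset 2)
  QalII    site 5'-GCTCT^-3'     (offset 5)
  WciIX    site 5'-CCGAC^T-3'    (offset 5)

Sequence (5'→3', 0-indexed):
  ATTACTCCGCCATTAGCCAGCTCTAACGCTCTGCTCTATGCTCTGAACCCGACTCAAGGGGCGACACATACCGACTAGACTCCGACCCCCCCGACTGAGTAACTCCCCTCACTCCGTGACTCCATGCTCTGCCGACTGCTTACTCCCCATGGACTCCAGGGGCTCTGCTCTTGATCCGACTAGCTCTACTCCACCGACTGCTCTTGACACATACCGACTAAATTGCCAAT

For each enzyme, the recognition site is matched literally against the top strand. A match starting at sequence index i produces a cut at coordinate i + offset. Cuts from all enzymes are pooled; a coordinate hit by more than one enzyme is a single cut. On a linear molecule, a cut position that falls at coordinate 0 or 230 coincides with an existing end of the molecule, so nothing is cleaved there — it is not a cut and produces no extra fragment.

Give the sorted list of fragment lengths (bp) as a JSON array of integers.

[2,5,5,5,5,6,6,7,7,7,8,8,8,9,9,9,9,10,11,12,12,14,15,19,22]

Site scan:
  LmaIV (ACTCC, off=2): starts [3, 78, 101, 110, 118, 141, 152, 187] → cuts [5, 80, 103, 112, 120, 143, 154, 189]
  QalII (GCTCT, off=5): starts [19, 27, 32, 39, 125, 161, 166, 182, 199] → cuts [24, 32, 37, 44, 130, 166, 171, 187, 204]
  WciIX (CCGACT, off=5): starts [48, 70, 90, 131, 175, 193, 213] → cuts [53, 75, 95, 136, 180, 198, 218]

All cut coordinates (distinct, sorted): [5, 24, 32, 37, 44, 53, 75, 80, 95, 103, 112, 120, 130, 136, 143, 154, 166, 171, 180, 187, 189, 198, 204, 218]

Fragments:
  [0,5): 5 bp
  [5,24): 19 bp
  [24,32): 8 bp
  [32,37): 5 bp
  [37,44): 7 bp
  [44,53): 9 bp
  [53,75): 22 bp
  [75,80): 5 bp
  [80,95): 15 bp
  [95,103): 8 bp
  [103,112): 9 bp
  [112,120): 8 bp
  [120,130): 10 bp
  [130,136): 6 bp
  [136,143): 7 bp
  [143,154): 11 bp
  [154,166): 12 bp
  [166,171): 5 bp
  [171,180): 9 bp
  [180,187): 7 bp
  [187,189): 2 bp
  [189,198): 9 bp
  [198,204): 6 bp
  [204,218): 14 bp
  [218,230): 12 bp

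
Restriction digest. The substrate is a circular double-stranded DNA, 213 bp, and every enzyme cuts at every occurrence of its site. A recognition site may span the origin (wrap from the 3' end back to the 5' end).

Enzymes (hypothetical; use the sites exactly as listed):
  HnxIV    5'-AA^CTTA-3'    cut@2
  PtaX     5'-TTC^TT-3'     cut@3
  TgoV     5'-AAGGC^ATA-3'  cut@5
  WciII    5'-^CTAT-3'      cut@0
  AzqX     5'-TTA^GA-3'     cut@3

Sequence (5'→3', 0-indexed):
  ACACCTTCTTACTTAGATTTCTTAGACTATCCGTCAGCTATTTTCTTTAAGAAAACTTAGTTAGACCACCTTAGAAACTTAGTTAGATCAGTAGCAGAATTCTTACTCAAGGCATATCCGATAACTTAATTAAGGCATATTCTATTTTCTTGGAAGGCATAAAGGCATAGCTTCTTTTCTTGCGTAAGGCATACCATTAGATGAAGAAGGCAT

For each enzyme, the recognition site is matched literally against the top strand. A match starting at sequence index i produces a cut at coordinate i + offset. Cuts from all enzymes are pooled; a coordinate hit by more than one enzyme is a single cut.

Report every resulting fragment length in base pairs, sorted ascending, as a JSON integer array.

Scan for sites:
  HnxIV (AACTTA, off=2): starts [53, 75, 122] → cuts [55, 77, 124]
  PtaX (TTCTT, off=3): starts [5, 18, 42, 99, 146, 171, 176] → cuts [8, 21, 45, 102, 149, 174, 179]
  TgoV (AAGGCATA, off=5): starts [108, 131, 153, 161, 185, 206] → cuts [113, 136, 158, 166, 190, 211]
  WciII (CTAT, off=0): starts [26, 37, 141] → cuts [26, 37, 141]
  AzqX (TTAGA, off=3): starts [12, 21, 60, 70, 82, 196] → cuts [15, 24, 63, 73, 85, 199]

Pooled cuts: [8, 15, 21, 24, 26, 37, 45, 55, 63, 73, 77, 85, 102, 113, 124, 136, 141, 149, 158, 166, 174, 179, 190, 199, 211]

Fragments:
  8→15: 7 bp
  15→21: 6 bp
  21→24: 3 bp
  24→26: 2 bp
  26→37: 11 bp
  37→45: 8 bp
  45→55: 10 bp
  55→63: 8 bp
  63→73: 10 bp
  73→77: 4 bp
  77→85: 8 bp
  85→102: 17 bp
  102→113: 11 bp
  113→124: 11 bp
  124→136: 12 bp
  136→141: 5 bp
  141→149: 8 bp
  149→158: 9 bp
  158→166: 8 bp
  166→174: 8 bp
  174→179: 5 bp
  179→190: 11 bp
  190→199: 9 bp
  199→211: 12 bp
  211→8 (wrap): 213-211+8 = 10 bp

[2,3,4,5,5,6,7,8,8,8,8,8,8,9,9,10,10,10,11,11,11,11,12,12,17]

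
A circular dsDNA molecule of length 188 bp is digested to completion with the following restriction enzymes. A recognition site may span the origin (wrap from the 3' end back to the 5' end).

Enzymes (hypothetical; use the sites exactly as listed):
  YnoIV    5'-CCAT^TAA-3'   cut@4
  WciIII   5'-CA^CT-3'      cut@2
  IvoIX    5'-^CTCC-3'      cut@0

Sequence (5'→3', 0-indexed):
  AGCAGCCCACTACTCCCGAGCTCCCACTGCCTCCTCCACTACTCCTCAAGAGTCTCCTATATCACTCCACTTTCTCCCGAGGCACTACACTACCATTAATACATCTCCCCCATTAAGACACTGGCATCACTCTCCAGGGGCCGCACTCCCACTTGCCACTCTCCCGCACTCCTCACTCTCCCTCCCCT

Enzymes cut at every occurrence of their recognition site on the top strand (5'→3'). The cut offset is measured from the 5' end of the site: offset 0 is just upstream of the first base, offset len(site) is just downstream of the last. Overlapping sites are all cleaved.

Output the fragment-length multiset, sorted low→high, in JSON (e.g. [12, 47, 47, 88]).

[2,2,2,3,3,3,4,4,4,5,5,5,6,6,7,7,7,7,8,8,8,9,9,11,11,12,14,16]

Scan for sites:
  YnoIV (CCATTAA, off=4): starts [92, 109] → cuts [96, 113]
  WciIII (CACT, off=2): starts [7, 24, 36, 62, 67, 82, 87, 118, 127, 143, 149, 156, 166, 173] → cuts [9, 26, 38, 64, 69, 84, 89, 120, 129, 145, 151, 158, 168, 175]
  IvoIX (CTCC, off=0): starts [12, 20, 30, 33, 41, 53, 64, 73, 104, 131, 145, 160, 168, 177, 181] → cuts [12, 20, 30, 33, 41, 53, 64, 73, 104, 131, 145, 160, 168, 177, 181]

Pooled cuts: [9, 12, 20, 26, 30, 33, 38, 41, 53, 64, 69, 73, 84, 89, 96, 104, 113, 120, 129, 131, 145, 151, 158, 160, 168, 175, 177, 181]

Fragments:
  9→12: 3 bp
  12→20: 8 bp
  20→26: 6 bp
  26→30: 4 bp
  30→33: 3 bp
  33→38: 5 bp
  38→41: 3 bp
  41→53: 12 bp
  53→64: 11 bp
  64→69: 5 bp
  69→73: 4 bp
  73→84: 11 bp
  84→89: 5 bp
  89→96: 7 bp
  96→104: 8 bp
  104→113: 9 bp
  113→120: 7 bp
  120→129: 9 bp
  129→131: 2 bp
  131→145: 14 bp
  145→151: 6 bp
  151→158: 7 bp
  158→160: 2 bp
  160→168: 8 bp
  168→175: 7 bp
  175→177: 2 bp
  177→181: 4 bp
  181→9 (wrap): 188-181+9 = 16 bp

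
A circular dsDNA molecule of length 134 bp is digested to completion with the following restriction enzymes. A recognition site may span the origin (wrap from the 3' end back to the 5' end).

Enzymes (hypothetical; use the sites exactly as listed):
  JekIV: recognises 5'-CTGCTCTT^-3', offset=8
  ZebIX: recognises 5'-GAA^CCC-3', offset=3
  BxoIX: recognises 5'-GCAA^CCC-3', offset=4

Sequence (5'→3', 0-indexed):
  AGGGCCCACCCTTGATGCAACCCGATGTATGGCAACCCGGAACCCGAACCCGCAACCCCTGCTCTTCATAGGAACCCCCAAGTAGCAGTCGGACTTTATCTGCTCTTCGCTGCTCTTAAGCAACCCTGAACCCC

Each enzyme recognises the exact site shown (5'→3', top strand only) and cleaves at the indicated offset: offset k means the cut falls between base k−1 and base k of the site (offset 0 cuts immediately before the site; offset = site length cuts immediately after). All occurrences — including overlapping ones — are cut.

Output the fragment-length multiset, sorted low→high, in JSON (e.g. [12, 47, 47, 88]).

[6,6,7,7,7,8,10,11,15,24,33]

Site scan:
  JekIV CTGCTCTT/8: at [58, 99, 109] ⇒ [66, 107, 117]
  ZebIX GAACCC/3: at [39, 45, 71, 127] ⇒ [42, 48, 74, 130]
  BxoIX GCAACCC/4: at [16, 31, 51, 119] ⇒ [20, 35, 55, 123]

Pooled cuts: [20, 35, 42, 48, 55, 66, 74, 107, 117, 123, 130]

Fragment lengths:
  20→35: 15 bp
  35→42: 7 bp
  42→48: 6 bp
  48→55: 7 bp
  55→66: 11 bp
  66→74: 8 bp
  74→107: 33 bp
  107→117: 10 bp
  117→123: 6 bp
  123→130: 7 bp
  130→20 (wrap): 134-130+20 = 24 bp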